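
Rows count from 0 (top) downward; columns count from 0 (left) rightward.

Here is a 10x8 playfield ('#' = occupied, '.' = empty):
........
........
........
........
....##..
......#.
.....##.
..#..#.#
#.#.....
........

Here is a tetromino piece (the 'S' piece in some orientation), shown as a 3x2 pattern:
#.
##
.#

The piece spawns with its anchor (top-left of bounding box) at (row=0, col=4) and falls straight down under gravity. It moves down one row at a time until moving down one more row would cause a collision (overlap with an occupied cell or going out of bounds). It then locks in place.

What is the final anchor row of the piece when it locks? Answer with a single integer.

Answer: 1

Derivation:
Spawn at (row=0, col=4). Try each row:
  row 0: fits
  row 1: fits
  row 2: blocked -> lock at row 1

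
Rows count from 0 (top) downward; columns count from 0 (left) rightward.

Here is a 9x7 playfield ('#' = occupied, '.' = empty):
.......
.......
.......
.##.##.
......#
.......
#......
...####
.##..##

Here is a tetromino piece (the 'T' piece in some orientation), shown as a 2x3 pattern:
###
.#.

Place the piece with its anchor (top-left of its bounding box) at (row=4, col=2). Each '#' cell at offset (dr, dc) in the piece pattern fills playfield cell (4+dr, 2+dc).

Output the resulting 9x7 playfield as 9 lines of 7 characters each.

Fill (4+0,2+0) = (4,2)
Fill (4+0,2+1) = (4,3)
Fill (4+0,2+2) = (4,4)
Fill (4+1,2+1) = (5,3)

Answer: .......
.......
.......
.##.##.
..###.#
...#...
#......
...####
.##..##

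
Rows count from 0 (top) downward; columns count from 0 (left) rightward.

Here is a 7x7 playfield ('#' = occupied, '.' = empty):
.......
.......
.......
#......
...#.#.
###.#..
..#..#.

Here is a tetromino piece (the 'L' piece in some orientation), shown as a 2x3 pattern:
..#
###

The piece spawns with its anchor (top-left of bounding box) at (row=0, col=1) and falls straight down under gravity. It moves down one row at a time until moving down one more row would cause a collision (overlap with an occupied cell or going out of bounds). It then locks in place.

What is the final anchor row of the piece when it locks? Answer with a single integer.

Spawn at (row=0, col=1). Try each row:
  row 0: fits
  row 1: fits
  row 2: fits
  row 3: blocked -> lock at row 2

Answer: 2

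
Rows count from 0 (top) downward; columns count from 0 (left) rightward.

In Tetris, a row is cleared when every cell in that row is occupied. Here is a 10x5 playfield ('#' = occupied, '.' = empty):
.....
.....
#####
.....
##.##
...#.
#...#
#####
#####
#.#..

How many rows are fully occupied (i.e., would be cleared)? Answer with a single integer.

Answer: 3

Derivation:
Check each row:
  row 0: 5 empty cells -> not full
  row 1: 5 empty cells -> not full
  row 2: 0 empty cells -> FULL (clear)
  row 3: 5 empty cells -> not full
  row 4: 1 empty cell -> not full
  row 5: 4 empty cells -> not full
  row 6: 3 empty cells -> not full
  row 7: 0 empty cells -> FULL (clear)
  row 8: 0 empty cells -> FULL (clear)
  row 9: 3 empty cells -> not full
Total rows cleared: 3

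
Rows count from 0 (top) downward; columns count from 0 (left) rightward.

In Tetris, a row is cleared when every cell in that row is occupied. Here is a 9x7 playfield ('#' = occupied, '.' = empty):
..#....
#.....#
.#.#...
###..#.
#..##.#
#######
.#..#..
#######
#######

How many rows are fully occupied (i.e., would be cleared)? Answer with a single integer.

Check each row:
  row 0: 6 empty cells -> not full
  row 1: 5 empty cells -> not full
  row 2: 5 empty cells -> not full
  row 3: 3 empty cells -> not full
  row 4: 3 empty cells -> not full
  row 5: 0 empty cells -> FULL (clear)
  row 6: 5 empty cells -> not full
  row 7: 0 empty cells -> FULL (clear)
  row 8: 0 empty cells -> FULL (clear)
Total rows cleared: 3

Answer: 3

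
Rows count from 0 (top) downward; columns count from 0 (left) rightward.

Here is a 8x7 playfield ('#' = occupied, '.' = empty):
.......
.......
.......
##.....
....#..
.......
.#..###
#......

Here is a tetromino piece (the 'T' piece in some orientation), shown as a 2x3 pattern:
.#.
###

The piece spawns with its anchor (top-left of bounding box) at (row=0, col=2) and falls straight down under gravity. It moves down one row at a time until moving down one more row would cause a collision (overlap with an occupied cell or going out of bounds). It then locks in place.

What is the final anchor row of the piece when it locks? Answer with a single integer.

Answer: 2

Derivation:
Spawn at (row=0, col=2). Try each row:
  row 0: fits
  row 1: fits
  row 2: fits
  row 3: blocked -> lock at row 2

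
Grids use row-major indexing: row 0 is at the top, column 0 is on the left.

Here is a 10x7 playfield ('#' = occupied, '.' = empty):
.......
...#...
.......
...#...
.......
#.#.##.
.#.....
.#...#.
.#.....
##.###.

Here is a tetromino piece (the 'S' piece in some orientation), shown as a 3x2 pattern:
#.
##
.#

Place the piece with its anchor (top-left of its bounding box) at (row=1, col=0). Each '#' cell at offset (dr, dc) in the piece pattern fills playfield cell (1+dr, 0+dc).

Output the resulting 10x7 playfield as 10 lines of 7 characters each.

Answer: .......
#..#...
##.....
.#.#...
.......
#.#.##.
.#.....
.#...#.
.#.....
##.###.

Derivation:
Fill (1+0,0+0) = (1,0)
Fill (1+1,0+0) = (2,0)
Fill (1+1,0+1) = (2,1)
Fill (1+2,0+1) = (3,1)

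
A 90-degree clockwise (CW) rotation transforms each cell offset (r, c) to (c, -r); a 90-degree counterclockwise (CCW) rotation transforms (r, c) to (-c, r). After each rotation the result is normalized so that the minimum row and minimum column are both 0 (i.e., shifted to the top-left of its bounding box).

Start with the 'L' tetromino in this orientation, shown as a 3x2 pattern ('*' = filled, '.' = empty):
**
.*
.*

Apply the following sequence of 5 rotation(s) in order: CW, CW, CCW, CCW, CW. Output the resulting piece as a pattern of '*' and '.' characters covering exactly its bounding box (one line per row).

Start:
**
.*
.*
After rotation 1 (CW):
..*
***
After rotation 2 (CW):
*.
*.
**
After rotation 3 (CCW):
..*
***
After rotation 4 (CCW):
**
.*
.*
After rotation 5 (CW):
..*
***

Answer: ..*
***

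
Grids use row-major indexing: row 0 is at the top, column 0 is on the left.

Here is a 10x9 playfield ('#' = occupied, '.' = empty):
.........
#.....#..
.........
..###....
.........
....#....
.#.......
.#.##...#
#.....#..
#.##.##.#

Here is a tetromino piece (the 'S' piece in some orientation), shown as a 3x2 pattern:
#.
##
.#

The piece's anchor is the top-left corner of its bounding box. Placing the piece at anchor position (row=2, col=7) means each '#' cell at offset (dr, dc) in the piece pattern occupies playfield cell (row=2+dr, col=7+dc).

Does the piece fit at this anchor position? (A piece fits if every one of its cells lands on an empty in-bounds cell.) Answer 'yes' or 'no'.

Check each piece cell at anchor (2, 7):
  offset (0,0) -> (2,7): empty -> OK
  offset (1,0) -> (3,7): empty -> OK
  offset (1,1) -> (3,8): empty -> OK
  offset (2,1) -> (4,8): empty -> OK
All cells valid: yes

Answer: yes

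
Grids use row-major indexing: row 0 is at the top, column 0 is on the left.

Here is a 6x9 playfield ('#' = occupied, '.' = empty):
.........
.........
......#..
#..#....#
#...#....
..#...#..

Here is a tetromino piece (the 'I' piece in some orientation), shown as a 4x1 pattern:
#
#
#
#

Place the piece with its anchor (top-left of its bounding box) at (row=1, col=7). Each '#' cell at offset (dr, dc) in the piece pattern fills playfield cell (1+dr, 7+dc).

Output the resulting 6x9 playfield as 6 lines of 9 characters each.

Fill (1+0,7+0) = (1,7)
Fill (1+1,7+0) = (2,7)
Fill (1+2,7+0) = (3,7)
Fill (1+3,7+0) = (4,7)

Answer: .........
.......#.
......##.
#..#...##
#...#..#.
..#...#..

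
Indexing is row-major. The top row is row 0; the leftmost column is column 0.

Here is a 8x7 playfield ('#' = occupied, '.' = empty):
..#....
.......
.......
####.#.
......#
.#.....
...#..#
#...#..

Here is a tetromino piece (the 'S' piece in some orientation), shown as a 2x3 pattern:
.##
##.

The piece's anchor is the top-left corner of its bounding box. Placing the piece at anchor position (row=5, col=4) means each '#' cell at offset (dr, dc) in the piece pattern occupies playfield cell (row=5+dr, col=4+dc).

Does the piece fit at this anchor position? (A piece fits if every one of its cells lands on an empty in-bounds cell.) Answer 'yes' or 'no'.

Check each piece cell at anchor (5, 4):
  offset (0,1) -> (5,5): empty -> OK
  offset (0,2) -> (5,6): empty -> OK
  offset (1,0) -> (6,4): empty -> OK
  offset (1,1) -> (6,5): empty -> OK
All cells valid: yes

Answer: yes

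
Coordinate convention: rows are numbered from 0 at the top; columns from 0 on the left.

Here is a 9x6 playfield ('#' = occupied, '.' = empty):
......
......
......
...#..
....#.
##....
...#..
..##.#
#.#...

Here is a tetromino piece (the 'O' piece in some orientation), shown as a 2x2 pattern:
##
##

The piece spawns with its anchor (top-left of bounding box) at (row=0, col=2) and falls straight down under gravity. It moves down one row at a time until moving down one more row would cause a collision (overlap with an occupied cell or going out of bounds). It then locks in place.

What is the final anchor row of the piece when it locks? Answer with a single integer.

Answer: 1

Derivation:
Spawn at (row=0, col=2). Try each row:
  row 0: fits
  row 1: fits
  row 2: blocked -> lock at row 1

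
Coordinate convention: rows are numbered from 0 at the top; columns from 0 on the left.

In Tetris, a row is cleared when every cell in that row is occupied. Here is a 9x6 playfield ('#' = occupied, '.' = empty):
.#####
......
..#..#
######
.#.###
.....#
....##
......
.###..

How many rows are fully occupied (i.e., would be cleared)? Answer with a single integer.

Check each row:
  row 0: 1 empty cell -> not full
  row 1: 6 empty cells -> not full
  row 2: 4 empty cells -> not full
  row 3: 0 empty cells -> FULL (clear)
  row 4: 2 empty cells -> not full
  row 5: 5 empty cells -> not full
  row 6: 4 empty cells -> not full
  row 7: 6 empty cells -> not full
  row 8: 3 empty cells -> not full
Total rows cleared: 1

Answer: 1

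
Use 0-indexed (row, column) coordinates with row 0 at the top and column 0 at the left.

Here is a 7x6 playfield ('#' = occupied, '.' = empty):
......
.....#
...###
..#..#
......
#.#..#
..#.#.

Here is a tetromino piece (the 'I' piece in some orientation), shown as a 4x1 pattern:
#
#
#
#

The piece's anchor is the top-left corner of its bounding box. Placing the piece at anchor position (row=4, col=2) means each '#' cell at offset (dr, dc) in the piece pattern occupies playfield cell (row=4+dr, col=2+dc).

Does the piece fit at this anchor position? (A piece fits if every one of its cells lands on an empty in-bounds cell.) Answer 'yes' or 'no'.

Answer: no

Derivation:
Check each piece cell at anchor (4, 2):
  offset (0,0) -> (4,2): empty -> OK
  offset (1,0) -> (5,2): occupied ('#') -> FAIL
  offset (2,0) -> (6,2): occupied ('#') -> FAIL
  offset (3,0) -> (7,2): out of bounds -> FAIL
All cells valid: no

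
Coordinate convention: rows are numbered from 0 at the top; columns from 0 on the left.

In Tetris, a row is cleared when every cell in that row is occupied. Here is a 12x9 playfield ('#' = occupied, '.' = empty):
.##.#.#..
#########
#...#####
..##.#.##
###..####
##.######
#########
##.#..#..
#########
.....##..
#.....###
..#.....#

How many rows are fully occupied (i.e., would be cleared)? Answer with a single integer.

Check each row:
  row 0: 5 empty cells -> not full
  row 1: 0 empty cells -> FULL (clear)
  row 2: 3 empty cells -> not full
  row 3: 4 empty cells -> not full
  row 4: 2 empty cells -> not full
  row 5: 1 empty cell -> not full
  row 6: 0 empty cells -> FULL (clear)
  row 7: 5 empty cells -> not full
  row 8: 0 empty cells -> FULL (clear)
  row 9: 7 empty cells -> not full
  row 10: 5 empty cells -> not full
  row 11: 7 empty cells -> not full
Total rows cleared: 3

Answer: 3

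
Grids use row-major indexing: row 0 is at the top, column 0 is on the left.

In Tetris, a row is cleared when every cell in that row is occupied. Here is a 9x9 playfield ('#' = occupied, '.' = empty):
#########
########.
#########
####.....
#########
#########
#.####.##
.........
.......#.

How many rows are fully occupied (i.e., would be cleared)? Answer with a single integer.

Check each row:
  row 0: 0 empty cells -> FULL (clear)
  row 1: 1 empty cell -> not full
  row 2: 0 empty cells -> FULL (clear)
  row 3: 5 empty cells -> not full
  row 4: 0 empty cells -> FULL (clear)
  row 5: 0 empty cells -> FULL (clear)
  row 6: 2 empty cells -> not full
  row 7: 9 empty cells -> not full
  row 8: 8 empty cells -> not full
Total rows cleared: 4

Answer: 4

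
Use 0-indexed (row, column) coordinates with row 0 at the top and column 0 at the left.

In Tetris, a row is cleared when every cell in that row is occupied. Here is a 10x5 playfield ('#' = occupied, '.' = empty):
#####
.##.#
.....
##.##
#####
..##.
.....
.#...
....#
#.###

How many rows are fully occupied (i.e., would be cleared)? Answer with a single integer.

Check each row:
  row 0: 0 empty cells -> FULL (clear)
  row 1: 2 empty cells -> not full
  row 2: 5 empty cells -> not full
  row 3: 1 empty cell -> not full
  row 4: 0 empty cells -> FULL (clear)
  row 5: 3 empty cells -> not full
  row 6: 5 empty cells -> not full
  row 7: 4 empty cells -> not full
  row 8: 4 empty cells -> not full
  row 9: 1 empty cell -> not full
Total rows cleared: 2

Answer: 2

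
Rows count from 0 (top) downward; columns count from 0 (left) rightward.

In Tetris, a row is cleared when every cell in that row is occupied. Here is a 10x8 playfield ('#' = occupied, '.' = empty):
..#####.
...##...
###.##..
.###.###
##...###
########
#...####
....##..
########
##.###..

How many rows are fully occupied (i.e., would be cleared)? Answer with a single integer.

Check each row:
  row 0: 3 empty cells -> not full
  row 1: 6 empty cells -> not full
  row 2: 3 empty cells -> not full
  row 3: 2 empty cells -> not full
  row 4: 3 empty cells -> not full
  row 5: 0 empty cells -> FULL (clear)
  row 6: 3 empty cells -> not full
  row 7: 6 empty cells -> not full
  row 8: 0 empty cells -> FULL (clear)
  row 9: 3 empty cells -> not full
Total rows cleared: 2

Answer: 2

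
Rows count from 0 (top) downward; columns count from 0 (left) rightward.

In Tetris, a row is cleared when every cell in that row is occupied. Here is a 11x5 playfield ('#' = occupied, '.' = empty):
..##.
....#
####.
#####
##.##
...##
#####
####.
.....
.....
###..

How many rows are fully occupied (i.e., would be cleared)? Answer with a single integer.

Answer: 2

Derivation:
Check each row:
  row 0: 3 empty cells -> not full
  row 1: 4 empty cells -> not full
  row 2: 1 empty cell -> not full
  row 3: 0 empty cells -> FULL (clear)
  row 4: 1 empty cell -> not full
  row 5: 3 empty cells -> not full
  row 6: 0 empty cells -> FULL (clear)
  row 7: 1 empty cell -> not full
  row 8: 5 empty cells -> not full
  row 9: 5 empty cells -> not full
  row 10: 2 empty cells -> not full
Total rows cleared: 2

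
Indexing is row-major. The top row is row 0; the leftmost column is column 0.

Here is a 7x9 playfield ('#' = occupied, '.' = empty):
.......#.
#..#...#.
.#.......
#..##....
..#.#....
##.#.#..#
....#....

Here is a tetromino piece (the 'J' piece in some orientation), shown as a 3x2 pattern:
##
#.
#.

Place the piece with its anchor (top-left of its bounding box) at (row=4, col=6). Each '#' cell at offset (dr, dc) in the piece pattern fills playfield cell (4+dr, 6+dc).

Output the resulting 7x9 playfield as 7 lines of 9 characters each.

Fill (4+0,6+0) = (4,6)
Fill (4+0,6+1) = (4,7)
Fill (4+1,6+0) = (5,6)
Fill (4+2,6+0) = (6,6)

Answer: .......#.
#..#...#.
.#.......
#..##....
..#.#.##.
##.#.##.#
....#.#..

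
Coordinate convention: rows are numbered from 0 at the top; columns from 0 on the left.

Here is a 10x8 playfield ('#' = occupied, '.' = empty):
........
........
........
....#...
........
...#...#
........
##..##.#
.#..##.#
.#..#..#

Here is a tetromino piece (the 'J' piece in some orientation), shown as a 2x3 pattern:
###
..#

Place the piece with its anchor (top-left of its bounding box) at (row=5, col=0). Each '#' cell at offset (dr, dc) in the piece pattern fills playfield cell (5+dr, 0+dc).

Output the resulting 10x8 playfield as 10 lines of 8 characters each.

Answer: ........
........
........
....#...
........
####...#
..#.....
##..##.#
.#..##.#
.#..#..#

Derivation:
Fill (5+0,0+0) = (5,0)
Fill (5+0,0+1) = (5,1)
Fill (5+0,0+2) = (5,2)
Fill (5+1,0+2) = (6,2)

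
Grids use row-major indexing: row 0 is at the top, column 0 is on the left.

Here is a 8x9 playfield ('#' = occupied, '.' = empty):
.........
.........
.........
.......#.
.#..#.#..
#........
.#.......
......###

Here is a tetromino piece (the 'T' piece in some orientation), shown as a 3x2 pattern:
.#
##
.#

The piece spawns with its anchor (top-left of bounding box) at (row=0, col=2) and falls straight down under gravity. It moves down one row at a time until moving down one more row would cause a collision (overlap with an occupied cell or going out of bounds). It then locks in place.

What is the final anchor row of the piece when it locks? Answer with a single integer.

Answer: 5

Derivation:
Spawn at (row=0, col=2). Try each row:
  row 0: fits
  row 1: fits
  row 2: fits
  row 3: fits
  row 4: fits
  row 5: fits
  row 6: blocked -> lock at row 5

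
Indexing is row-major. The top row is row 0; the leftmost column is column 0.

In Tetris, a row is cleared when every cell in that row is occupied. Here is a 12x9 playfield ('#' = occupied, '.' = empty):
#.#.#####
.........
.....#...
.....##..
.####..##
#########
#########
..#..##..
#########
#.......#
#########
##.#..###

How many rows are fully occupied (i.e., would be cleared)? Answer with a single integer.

Answer: 4

Derivation:
Check each row:
  row 0: 2 empty cells -> not full
  row 1: 9 empty cells -> not full
  row 2: 8 empty cells -> not full
  row 3: 7 empty cells -> not full
  row 4: 3 empty cells -> not full
  row 5: 0 empty cells -> FULL (clear)
  row 6: 0 empty cells -> FULL (clear)
  row 7: 6 empty cells -> not full
  row 8: 0 empty cells -> FULL (clear)
  row 9: 7 empty cells -> not full
  row 10: 0 empty cells -> FULL (clear)
  row 11: 3 empty cells -> not full
Total rows cleared: 4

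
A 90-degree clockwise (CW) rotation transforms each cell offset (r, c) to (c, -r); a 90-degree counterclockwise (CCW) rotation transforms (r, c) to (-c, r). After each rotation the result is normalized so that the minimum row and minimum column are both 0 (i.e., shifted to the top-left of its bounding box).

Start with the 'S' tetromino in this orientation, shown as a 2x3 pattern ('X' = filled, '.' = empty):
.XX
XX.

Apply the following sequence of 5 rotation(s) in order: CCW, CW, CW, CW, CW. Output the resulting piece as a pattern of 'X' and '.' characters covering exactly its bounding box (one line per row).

Answer: X.
XX
.X

Derivation:
Start:
.XX
XX.
After rotation 1 (CCW):
X.
XX
.X
After rotation 2 (CW):
.XX
XX.
After rotation 3 (CW):
X.
XX
.X
After rotation 4 (CW):
.XX
XX.
After rotation 5 (CW):
X.
XX
.X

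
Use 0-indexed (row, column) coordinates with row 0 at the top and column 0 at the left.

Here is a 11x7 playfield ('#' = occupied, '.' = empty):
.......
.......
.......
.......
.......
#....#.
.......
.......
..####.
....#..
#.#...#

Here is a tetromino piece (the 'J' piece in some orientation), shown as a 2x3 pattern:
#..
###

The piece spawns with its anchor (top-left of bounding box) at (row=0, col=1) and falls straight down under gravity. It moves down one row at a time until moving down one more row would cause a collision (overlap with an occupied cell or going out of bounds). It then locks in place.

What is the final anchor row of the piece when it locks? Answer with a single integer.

Spawn at (row=0, col=1). Try each row:
  row 0: fits
  row 1: fits
  row 2: fits
  row 3: fits
  row 4: fits
  row 5: fits
  row 6: fits
  row 7: blocked -> lock at row 6

Answer: 6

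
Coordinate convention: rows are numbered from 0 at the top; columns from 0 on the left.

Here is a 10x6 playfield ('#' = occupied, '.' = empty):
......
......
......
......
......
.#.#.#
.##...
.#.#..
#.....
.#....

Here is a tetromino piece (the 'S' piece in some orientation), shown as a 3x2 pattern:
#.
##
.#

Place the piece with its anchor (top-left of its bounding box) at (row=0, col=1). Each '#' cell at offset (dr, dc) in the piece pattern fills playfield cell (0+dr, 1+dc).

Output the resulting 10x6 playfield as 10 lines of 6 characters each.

Answer: .#....
.##...
..#...
......
......
.#.#.#
.##...
.#.#..
#.....
.#....

Derivation:
Fill (0+0,1+0) = (0,1)
Fill (0+1,1+0) = (1,1)
Fill (0+1,1+1) = (1,2)
Fill (0+2,1+1) = (2,2)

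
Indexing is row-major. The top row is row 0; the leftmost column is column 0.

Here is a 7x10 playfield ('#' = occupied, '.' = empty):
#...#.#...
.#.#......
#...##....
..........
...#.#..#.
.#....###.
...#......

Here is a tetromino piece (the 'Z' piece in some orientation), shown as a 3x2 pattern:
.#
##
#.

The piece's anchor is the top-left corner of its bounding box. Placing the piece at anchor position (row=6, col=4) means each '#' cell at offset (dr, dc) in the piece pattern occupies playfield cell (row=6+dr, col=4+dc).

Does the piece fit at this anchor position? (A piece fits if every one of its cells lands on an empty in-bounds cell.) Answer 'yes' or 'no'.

Check each piece cell at anchor (6, 4):
  offset (0,1) -> (6,5): empty -> OK
  offset (1,0) -> (7,4): out of bounds -> FAIL
  offset (1,1) -> (7,5): out of bounds -> FAIL
  offset (2,0) -> (8,4): out of bounds -> FAIL
All cells valid: no

Answer: no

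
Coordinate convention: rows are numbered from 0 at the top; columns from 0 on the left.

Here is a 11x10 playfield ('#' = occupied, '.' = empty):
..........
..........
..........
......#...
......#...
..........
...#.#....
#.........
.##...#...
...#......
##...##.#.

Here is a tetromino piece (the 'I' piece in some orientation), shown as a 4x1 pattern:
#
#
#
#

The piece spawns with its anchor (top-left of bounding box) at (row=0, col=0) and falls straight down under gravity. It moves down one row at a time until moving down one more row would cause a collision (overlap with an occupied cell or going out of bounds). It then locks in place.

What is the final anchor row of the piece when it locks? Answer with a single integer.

Spawn at (row=0, col=0). Try each row:
  row 0: fits
  row 1: fits
  row 2: fits
  row 3: fits
  row 4: blocked -> lock at row 3

Answer: 3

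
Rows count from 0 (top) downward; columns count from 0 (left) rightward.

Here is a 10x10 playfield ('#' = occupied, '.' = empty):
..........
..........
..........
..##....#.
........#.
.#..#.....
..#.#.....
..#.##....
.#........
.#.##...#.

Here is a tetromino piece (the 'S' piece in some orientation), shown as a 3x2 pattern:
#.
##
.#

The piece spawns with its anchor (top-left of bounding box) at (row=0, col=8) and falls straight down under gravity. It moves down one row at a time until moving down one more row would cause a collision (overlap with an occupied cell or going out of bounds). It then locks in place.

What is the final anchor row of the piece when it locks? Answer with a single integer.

Answer: 1

Derivation:
Spawn at (row=0, col=8). Try each row:
  row 0: fits
  row 1: fits
  row 2: blocked -> lock at row 1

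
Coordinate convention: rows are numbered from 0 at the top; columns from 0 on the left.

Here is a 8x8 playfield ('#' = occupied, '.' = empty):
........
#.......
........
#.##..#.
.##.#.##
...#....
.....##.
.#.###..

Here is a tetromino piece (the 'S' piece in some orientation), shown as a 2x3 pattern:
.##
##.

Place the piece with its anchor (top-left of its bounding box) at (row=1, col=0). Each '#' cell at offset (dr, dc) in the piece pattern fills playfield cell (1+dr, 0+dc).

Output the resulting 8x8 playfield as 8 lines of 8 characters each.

Fill (1+0,0+1) = (1,1)
Fill (1+0,0+2) = (1,2)
Fill (1+1,0+0) = (2,0)
Fill (1+1,0+1) = (2,1)

Answer: ........
###.....
##......
#.##..#.
.##.#.##
...#....
.....##.
.#.###..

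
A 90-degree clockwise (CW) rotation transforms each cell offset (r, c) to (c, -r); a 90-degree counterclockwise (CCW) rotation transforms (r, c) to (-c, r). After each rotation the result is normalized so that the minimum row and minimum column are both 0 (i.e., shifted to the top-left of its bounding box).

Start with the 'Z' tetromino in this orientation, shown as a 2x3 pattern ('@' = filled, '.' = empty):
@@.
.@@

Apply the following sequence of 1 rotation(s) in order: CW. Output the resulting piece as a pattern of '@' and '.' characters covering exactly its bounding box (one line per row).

Answer: .@
@@
@.

Derivation:
Start:
@@.
.@@
After rotation 1 (CW):
.@
@@
@.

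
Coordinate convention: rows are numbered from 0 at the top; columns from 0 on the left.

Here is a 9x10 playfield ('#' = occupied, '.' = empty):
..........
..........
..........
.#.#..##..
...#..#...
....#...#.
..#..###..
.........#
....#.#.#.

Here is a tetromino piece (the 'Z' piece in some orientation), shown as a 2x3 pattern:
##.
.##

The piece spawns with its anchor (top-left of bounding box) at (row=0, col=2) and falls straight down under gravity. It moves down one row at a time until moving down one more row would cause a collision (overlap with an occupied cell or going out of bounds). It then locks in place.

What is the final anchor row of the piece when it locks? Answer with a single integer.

Spawn at (row=0, col=2). Try each row:
  row 0: fits
  row 1: fits
  row 2: blocked -> lock at row 1

Answer: 1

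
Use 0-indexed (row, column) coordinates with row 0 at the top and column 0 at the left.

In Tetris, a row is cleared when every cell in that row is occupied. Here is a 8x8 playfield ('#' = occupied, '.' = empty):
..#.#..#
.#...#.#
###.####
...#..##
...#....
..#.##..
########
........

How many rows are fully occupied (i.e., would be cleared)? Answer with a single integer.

Check each row:
  row 0: 5 empty cells -> not full
  row 1: 5 empty cells -> not full
  row 2: 1 empty cell -> not full
  row 3: 5 empty cells -> not full
  row 4: 7 empty cells -> not full
  row 5: 5 empty cells -> not full
  row 6: 0 empty cells -> FULL (clear)
  row 7: 8 empty cells -> not full
Total rows cleared: 1

Answer: 1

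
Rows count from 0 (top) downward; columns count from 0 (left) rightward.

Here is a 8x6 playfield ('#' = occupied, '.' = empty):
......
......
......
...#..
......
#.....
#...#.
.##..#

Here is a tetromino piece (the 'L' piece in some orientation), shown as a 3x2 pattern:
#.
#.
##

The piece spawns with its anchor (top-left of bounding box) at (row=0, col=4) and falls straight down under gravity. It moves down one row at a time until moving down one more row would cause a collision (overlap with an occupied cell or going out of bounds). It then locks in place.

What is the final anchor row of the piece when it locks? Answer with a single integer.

Answer: 3

Derivation:
Spawn at (row=0, col=4). Try each row:
  row 0: fits
  row 1: fits
  row 2: fits
  row 3: fits
  row 4: blocked -> lock at row 3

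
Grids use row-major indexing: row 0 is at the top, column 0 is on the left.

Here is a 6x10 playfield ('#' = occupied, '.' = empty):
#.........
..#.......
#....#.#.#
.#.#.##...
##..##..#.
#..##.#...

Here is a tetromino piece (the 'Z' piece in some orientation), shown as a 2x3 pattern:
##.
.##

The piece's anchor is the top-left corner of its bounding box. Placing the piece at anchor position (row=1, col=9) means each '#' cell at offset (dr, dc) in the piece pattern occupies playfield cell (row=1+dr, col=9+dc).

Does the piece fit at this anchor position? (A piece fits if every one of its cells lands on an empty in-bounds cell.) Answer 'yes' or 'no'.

Answer: no

Derivation:
Check each piece cell at anchor (1, 9):
  offset (0,0) -> (1,9): empty -> OK
  offset (0,1) -> (1,10): out of bounds -> FAIL
  offset (1,1) -> (2,10): out of bounds -> FAIL
  offset (1,2) -> (2,11): out of bounds -> FAIL
All cells valid: no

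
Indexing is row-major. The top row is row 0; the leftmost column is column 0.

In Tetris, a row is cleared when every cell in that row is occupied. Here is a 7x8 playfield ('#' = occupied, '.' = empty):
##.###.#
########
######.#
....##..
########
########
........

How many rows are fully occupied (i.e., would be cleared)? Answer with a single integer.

Answer: 3

Derivation:
Check each row:
  row 0: 2 empty cells -> not full
  row 1: 0 empty cells -> FULL (clear)
  row 2: 1 empty cell -> not full
  row 3: 6 empty cells -> not full
  row 4: 0 empty cells -> FULL (clear)
  row 5: 0 empty cells -> FULL (clear)
  row 6: 8 empty cells -> not full
Total rows cleared: 3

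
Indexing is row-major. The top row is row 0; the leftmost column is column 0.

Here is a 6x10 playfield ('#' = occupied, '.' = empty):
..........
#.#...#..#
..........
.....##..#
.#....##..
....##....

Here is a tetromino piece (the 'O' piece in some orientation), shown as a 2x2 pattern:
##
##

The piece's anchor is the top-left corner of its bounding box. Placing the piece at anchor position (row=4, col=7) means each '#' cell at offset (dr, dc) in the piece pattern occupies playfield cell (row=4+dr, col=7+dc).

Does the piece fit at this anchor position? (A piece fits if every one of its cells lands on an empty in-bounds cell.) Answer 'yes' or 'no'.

Answer: no

Derivation:
Check each piece cell at anchor (4, 7):
  offset (0,0) -> (4,7): occupied ('#') -> FAIL
  offset (0,1) -> (4,8): empty -> OK
  offset (1,0) -> (5,7): empty -> OK
  offset (1,1) -> (5,8): empty -> OK
All cells valid: no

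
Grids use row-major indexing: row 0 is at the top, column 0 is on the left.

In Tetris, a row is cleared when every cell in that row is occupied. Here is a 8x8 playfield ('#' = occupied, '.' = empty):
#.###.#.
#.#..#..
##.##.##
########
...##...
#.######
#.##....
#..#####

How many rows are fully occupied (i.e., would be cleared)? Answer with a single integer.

Check each row:
  row 0: 3 empty cells -> not full
  row 1: 5 empty cells -> not full
  row 2: 2 empty cells -> not full
  row 3: 0 empty cells -> FULL (clear)
  row 4: 6 empty cells -> not full
  row 5: 1 empty cell -> not full
  row 6: 5 empty cells -> not full
  row 7: 2 empty cells -> not full
Total rows cleared: 1

Answer: 1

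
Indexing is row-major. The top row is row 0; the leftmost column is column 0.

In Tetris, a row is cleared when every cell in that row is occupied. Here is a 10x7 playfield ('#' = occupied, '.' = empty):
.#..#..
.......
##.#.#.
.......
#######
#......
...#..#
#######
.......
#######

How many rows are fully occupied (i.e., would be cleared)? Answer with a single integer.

Check each row:
  row 0: 5 empty cells -> not full
  row 1: 7 empty cells -> not full
  row 2: 3 empty cells -> not full
  row 3: 7 empty cells -> not full
  row 4: 0 empty cells -> FULL (clear)
  row 5: 6 empty cells -> not full
  row 6: 5 empty cells -> not full
  row 7: 0 empty cells -> FULL (clear)
  row 8: 7 empty cells -> not full
  row 9: 0 empty cells -> FULL (clear)
Total rows cleared: 3

Answer: 3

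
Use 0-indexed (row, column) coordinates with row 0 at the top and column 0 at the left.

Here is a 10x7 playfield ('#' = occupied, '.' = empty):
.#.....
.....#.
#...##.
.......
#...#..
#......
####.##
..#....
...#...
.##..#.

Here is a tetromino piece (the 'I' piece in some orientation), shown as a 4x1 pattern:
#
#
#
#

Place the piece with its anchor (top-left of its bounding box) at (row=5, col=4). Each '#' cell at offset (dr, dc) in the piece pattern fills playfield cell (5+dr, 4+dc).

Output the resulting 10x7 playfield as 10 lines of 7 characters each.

Answer: .#.....
.....#.
#...##.
.......
#...#..
#...#..
#######
..#.#..
...##..
.##..#.

Derivation:
Fill (5+0,4+0) = (5,4)
Fill (5+1,4+0) = (6,4)
Fill (5+2,4+0) = (7,4)
Fill (5+3,4+0) = (8,4)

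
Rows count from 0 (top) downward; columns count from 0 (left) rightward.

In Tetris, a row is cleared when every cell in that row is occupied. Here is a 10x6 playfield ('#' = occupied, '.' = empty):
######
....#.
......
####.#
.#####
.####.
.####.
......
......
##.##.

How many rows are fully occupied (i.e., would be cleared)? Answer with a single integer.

Check each row:
  row 0: 0 empty cells -> FULL (clear)
  row 1: 5 empty cells -> not full
  row 2: 6 empty cells -> not full
  row 3: 1 empty cell -> not full
  row 4: 1 empty cell -> not full
  row 5: 2 empty cells -> not full
  row 6: 2 empty cells -> not full
  row 7: 6 empty cells -> not full
  row 8: 6 empty cells -> not full
  row 9: 2 empty cells -> not full
Total rows cleared: 1

Answer: 1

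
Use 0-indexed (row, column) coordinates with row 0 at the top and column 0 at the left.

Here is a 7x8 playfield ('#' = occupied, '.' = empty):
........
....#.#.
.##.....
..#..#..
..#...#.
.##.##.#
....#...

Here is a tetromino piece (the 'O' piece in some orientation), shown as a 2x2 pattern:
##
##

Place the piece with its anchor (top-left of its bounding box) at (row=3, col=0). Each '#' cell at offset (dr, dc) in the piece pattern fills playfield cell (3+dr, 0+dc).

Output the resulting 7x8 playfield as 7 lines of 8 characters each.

Answer: ........
....#.#.
.##.....
###..#..
###...#.
.##.##.#
....#...

Derivation:
Fill (3+0,0+0) = (3,0)
Fill (3+0,0+1) = (3,1)
Fill (3+1,0+0) = (4,0)
Fill (3+1,0+1) = (4,1)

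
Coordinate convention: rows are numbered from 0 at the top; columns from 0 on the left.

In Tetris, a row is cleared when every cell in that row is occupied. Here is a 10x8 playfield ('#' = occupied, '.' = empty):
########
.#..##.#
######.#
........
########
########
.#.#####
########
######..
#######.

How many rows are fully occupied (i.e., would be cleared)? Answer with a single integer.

Answer: 4

Derivation:
Check each row:
  row 0: 0 empty cells -> FULL (clear)
  row 1: 4 empty cells -> not full
  row 2: 1 empty cell -> not full
  row 3: 8 empty cells -> not full
  row 4: 0 empty cells -> FULL (clear)
  row 5: 0 empty cells -> FULL (clear)
  row 6: 2 empty cells -> not full
  row 7: 0 empty cells -> FULL (clear)
  row 8: 2 empty cells -> not full
  row 9: 1 empty cell -> not full
Total rows cleared: 4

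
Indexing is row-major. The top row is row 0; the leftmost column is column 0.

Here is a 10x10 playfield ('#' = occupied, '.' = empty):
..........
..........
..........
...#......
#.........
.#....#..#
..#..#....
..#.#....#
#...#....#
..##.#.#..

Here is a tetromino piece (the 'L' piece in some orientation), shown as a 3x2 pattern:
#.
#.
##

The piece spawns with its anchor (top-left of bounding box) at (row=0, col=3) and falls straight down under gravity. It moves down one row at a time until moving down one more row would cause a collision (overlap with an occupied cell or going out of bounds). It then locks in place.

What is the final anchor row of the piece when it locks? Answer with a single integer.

Answer: 0

Derivation:
Spawn at (row=0, col=3). Try each row:
  row 0: fits
  row 1: blocked -> lock at row 0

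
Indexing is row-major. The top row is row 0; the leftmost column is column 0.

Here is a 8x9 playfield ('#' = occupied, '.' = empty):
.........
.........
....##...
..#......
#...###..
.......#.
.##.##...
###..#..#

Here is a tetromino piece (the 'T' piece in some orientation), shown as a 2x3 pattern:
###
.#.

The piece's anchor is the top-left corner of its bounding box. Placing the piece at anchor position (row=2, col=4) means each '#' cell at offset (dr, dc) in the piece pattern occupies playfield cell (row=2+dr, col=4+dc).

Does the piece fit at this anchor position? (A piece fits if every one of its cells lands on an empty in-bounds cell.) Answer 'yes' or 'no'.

Answer: no

Derivation:
Check each piece cell at anchor (2, 4):
  offset (0,0) -> (2,4): occupied ('#') -> FAIL
  offset (0,1) -> (2,5): occupied ('#') -> FAIL
  offset (0,2) -> (2,6): empty -> OK
  offset (1,1) -> (3,5): empty -> OK
All cells valid: no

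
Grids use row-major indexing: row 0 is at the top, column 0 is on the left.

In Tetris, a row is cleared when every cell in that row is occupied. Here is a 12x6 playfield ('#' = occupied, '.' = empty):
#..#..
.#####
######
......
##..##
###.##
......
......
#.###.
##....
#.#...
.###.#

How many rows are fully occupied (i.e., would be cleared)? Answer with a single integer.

Answer: 1

Derivation:
Check each row:
  row 0: 4 empty cells -> not full
  row 1: 1 empty cell -> not full
  row 2: 0 empty cells -> FULL (clear)
  row 3: 6 empty cells -> not full
  row 4: 2 empty cells -> not full
  row 5: 1 empty cell -> not full
  row 6: 6 empty cells -> not full
  row 7: 6 empty cells -> not full
  row 8: 2 empty cells -> not full
  row 9: 4 empty cells -> not full
  row 10: 4 empty cells -> not full
  row 11: 2 empty cells -> not full
Total rows cleared: 1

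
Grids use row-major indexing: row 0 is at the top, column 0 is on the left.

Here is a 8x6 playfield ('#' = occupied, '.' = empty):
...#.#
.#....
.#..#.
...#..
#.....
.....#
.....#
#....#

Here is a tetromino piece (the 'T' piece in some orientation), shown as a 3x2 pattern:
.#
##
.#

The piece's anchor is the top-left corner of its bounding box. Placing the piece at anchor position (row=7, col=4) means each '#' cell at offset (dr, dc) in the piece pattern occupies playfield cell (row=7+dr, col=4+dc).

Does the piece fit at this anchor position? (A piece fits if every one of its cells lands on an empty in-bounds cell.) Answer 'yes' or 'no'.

Answer: no

Derivation:
Check each piece cell at anchor (7, 4):
  offset (0,1) -> (7,5): occupied ('#') -> FAIL
  offset (1,0) -> (8,4): out of bounds -> FAIL
  offset (1,1) -> (8,5): out of bounds -> FAIL
  offset (2,1) -> (9,5): out of bounds -> FAIL
All cells valid: no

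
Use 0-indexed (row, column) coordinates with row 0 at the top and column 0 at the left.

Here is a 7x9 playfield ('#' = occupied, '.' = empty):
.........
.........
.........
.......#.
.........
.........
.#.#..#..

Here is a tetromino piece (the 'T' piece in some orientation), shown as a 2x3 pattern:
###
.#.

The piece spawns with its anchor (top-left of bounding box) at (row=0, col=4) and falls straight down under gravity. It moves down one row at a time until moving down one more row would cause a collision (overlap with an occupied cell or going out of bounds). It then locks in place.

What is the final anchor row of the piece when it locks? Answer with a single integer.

Spawn at (row=0, col=4). Try each row:
  row 0: fits
  row 1: fits
  row 2: fits
  row 3: fits
  row 4: fits
  row 5: fits
  row 6: blocked -> lock at row 5

Answer: 5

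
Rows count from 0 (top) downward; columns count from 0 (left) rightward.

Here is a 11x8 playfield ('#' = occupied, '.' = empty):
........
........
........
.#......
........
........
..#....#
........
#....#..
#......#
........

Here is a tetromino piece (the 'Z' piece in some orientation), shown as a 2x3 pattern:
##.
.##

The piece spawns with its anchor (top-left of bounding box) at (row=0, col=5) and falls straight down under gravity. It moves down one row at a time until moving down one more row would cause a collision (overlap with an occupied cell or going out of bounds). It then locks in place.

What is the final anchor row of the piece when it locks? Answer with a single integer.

Answer: 4

Derivation:
Spawn at (row=0, col=5). Try each row:
  row 0: fits
  row 1: fits
  row 2: fits
  row 3: fits
  row 4: fits
  row 5: blocked -> lock at row 4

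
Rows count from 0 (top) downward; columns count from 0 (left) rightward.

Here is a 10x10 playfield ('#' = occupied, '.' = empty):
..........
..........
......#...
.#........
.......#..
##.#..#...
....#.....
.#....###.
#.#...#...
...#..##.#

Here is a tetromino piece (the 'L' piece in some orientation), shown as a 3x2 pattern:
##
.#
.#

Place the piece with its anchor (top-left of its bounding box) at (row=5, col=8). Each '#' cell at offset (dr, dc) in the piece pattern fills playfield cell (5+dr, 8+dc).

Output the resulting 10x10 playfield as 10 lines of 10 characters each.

Fill (5+0,8+0) = (5,8)
Fill (5+0,8+1) = (5,9)
Fill (5+1,8+1) = (6,9)
Fill (5+2,8+1) = (7,9)

Answer: ..........
..........
......#...
.#........
.......#..
##.#..#.##
....#....#
.#....####
#.#...#...
...#..##.#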